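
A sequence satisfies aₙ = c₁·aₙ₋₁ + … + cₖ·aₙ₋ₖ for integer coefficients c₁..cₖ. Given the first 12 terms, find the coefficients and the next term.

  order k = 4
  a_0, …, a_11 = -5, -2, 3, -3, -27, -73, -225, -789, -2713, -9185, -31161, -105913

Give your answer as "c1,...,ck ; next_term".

3,0,4,2 ; -359905

  a_4 = 3·-3 + 0·3 + 4·-2 + 2·-5 = -27
  a_5 = 3·-27 + 0·-3 + 4·3 + 2·-2 = -73
  a_6 = 3·-73 + 0·-27 + 4·-3 + 2·3 = -225
  a_7 = 3·-225 + 0·-73 + 4·-27 + 2·-3 = -789
  a_8 = 3·-789 + 0·-225 + 4·-73 + 2·-27 = -2713
  a_9 = 3·-2713 + 0·-789 + 4·-225 + 2·-73 = -9185
  a_10 = 3·-9185 + 0·-2713 + 4·-789 + 2·-225 = -31161
  a_11 = 3·-31161 + 0·-9185 + 4·-2713 + 2·-789 = -105913
  a_12 = 3·-105913 + 0·-31161 + 4·-9185 + 2·-2713 = -359905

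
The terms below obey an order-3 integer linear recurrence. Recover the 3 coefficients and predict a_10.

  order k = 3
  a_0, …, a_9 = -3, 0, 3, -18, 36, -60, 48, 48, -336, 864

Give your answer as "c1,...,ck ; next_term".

-2,0,4 ; -1536

  a_3 = -2·3 + 0·0 + 4·-3 = -18
  a_4 = -2·-18 + 0·3 + 4·0 = 36
  a_5 = -2·36 + 0·-18 + 4·3 = -60
  a_6 = -2·-60 + 0·36 + 4·-18 = 48
  a_7 = -2·48 + 0·-60 + 4·36 = 48
  a_8 = -2·48 + 0·48 + 4·-60 = -336
  a_9 = -2·-336 + 0·48 + 4·48 = 864
  a_10 = -2·864 + 0·-336 + 4·48 = -1536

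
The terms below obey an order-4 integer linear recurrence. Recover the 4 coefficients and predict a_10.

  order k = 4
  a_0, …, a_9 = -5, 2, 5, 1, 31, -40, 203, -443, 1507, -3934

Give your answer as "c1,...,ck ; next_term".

  a_4 = -2·1 + 4·5 + 4·2 + -1·-5 = 31
  a_5 = -2·31 + 4·1 + 4·5 + -1·2 = -40
  a_6 = -2·-40 + 4·31 + 4·1 + -1·5 = 203
  a_7 = -2·203 + 4·-40 + 4·31 + -1·1 = -443
  a_8 = -2·-443 + 4·203 + 4·-40 + -1·31 = 1507
  a_9 = -2·1507 + 4·-443 + 4·203 + -1·-40 = -3934
  a_10 = -2·-3934 + 4·1507 + 4·-443 + -1·203 = 11921

-2,4,4,-1 ; 11921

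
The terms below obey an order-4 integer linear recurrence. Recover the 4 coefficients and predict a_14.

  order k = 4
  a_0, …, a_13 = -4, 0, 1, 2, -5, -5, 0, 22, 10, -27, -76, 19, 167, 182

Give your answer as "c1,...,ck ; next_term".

0,-1,-3,1 ; -300

  a_4 = 0·2 + -1·1 + -3·0 + 1·-4 = -5
  a_5 = 0·-5 + -1·2 + -3·1 + 1·0 = -5
  a_6 = 0·-5 + -1·-5 + -3·2 + 1·1 = 0
  a_7 = 0·0 + -1·-5 + -3·-5 + 1·2 = 22
  a_8 = 0·22 + -1·0 + -3·-5 + 1·-5 = 10
  a_9 = 0·10 + -1·22 + -3·0 + 1·-5 = -27
  a_10 = 0·-27 + -1·10 + -3·22 + 1·0 = -76
  a_11 = 0·-76 + -1·-27 + -3·10 + 1·22 = 19
  a_12 = 0·19 + -1·-76 + -3·-27 + 1·10 = 167
  a_13 = 0·167 + -1·19 + -3·-76 + 1·-27 = 182
  a_14 = 0·182 + -1·167 + -3·19 + 1·-76 = -300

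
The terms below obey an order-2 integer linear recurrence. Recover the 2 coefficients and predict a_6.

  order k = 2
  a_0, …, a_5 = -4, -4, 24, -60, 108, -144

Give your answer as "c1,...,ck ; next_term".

-3,-3 ; 108

  a_2 = -3·-4 + -3·-4 = 24
  a_3 = -3·24 + -3·-4 = -60
  a_4 = -3·-60 + -3·24 = 108
  a_5 = -3·108 + -3·-60 = -144
  a_6 = -3·-144 + -3·108 = 108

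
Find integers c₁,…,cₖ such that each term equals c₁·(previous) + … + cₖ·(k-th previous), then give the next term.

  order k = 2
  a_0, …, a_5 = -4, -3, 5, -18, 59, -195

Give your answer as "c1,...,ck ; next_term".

  a_2 = -3·-3 + 1·-4 = 5
  a_3 = -3·5 + 1·-3 = -18
  a_4 = -3·-18 + 1·5 = 59
  a_5 = -3·59 + 1·-18 = -195
  a_6 = -3·-195 + 1·59 = 644

-3,1 ; 644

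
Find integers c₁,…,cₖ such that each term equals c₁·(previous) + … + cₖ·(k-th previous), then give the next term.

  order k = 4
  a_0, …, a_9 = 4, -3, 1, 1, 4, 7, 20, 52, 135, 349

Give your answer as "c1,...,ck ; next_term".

  a_4 = 2·1 + 1·1 + 1·-3 + 1·4 = 4
  a_5 = 2·4 + 1·1 + 1·1 + 1·-3 = 7
  a_6 = 2·7 + 1·4 + 1·1 + 1·1 = 20
  a_7 = 2·20 + 1·7 + 1·4 + 1·1 = 52
  a_8 = 2·52 + 1·20 + 1·7 + 1·4 = 135
  a_9 = 2·135 + 1·52 + 1·20 + 1·7 = 349
  a_10 = 2·349 + 1·135 + 1·52 + 1·20 = 905

2,1,1,1 ; 905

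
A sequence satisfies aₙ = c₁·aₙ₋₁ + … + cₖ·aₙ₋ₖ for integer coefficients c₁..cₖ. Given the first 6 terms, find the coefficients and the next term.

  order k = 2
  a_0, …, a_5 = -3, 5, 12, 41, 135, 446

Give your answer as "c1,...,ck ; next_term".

  a_2 = 3·5 + 1·-3 = 12
  a_3 = 3·12 + 1·5 = 41
  a_4 = 3·41 + 1·12 = 135
  a_5 = 3·135 + 1·41 = 446
  a_6 = 3·446 + 1·135 = 1473

3,1 ; 1473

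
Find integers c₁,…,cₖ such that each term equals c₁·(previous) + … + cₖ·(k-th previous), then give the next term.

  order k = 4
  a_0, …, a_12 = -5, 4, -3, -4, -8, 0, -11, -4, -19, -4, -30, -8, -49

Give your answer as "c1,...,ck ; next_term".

0,1,0,1 ; -12

  a_4 = 0·-4 + 1·-3 + 0·4 + 1·-5 = -8
  a_5 = 0·-8 + 1·-4 + 0·-3 + 1·4 = 0
  a_6 = 0·0 + 1·-8 + 0·-4 + 1·-3 = -11
  a_7 = 0·-11 + 1·0 + 0·-8 + 1·-4 = -4
  a_8 = 0·-4 + 1·-11 + 0·0 + 1·-8 = -19
  a_9 = 0·-19 + 1·-4 + 0·-11 + 1·0 = -4
  a_10 = 0·-4 + 1·-19 + 0·-4 + 1·-11 = -30
  a_11 = 0·-30 + 1·-4 + 0·-19 + 1·-4 = -8
  a_12 = 0·-8 + 1·-30 + 0·-4 + 1·-19 = -49
  a_13 = 0·-49 + 1·-8 + 0·-30 + 1·-4 = -12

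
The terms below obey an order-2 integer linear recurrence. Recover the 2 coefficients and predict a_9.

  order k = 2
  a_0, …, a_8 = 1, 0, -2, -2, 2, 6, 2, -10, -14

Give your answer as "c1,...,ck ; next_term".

  a_2 = 1·0 + -2·1 = -2
  a_3 = 1·-2 + -2·0 = -2
  a_4 = 1·-2 + -2·-2 = 2
  a_5 = 1·2 + -2·-2 = 6
  a_6 = 1·6 + -2·2 = 2
  a_7 = 1·2 + -2·6 = -10
  a_8 = 1·-10 + -2·2 = -14
  a_9 = 1·-14 + -2·-10 = 6

1,-2 ; 6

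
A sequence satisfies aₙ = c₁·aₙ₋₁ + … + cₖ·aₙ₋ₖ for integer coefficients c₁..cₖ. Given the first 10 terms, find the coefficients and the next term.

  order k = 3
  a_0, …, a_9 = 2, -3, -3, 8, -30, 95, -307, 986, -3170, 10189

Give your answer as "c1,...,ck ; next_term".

-3,1,1 ; -32751

  a_3 = -3·-3 + 1·-3 + 1·2 = 8
  a_4 = -3·8 + 1·-3 + 1·-3 = -30
  a_5 = -3·-30 + 1·8 + 1·-3 = 95
  a_6 = -3·95 + 1·-30 + 1·8 = -307
  a_7 = -3·-307 + 1·95 + 1·-30 = 986
  a_8 = -3·986 + 1·-307 + 1·95 = -3170
  a_9 = -3·-3170 + 1·986 + 1·-307 = 10189
  a_10 = -3·10189 + 1·-3170 + 1·986 = -32751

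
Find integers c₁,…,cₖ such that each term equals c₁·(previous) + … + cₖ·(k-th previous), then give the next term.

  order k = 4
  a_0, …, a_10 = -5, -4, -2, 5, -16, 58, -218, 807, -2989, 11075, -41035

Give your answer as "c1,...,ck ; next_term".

  a_4 = -3·5 + 2·-2 + -2·-4 + 1·-5 = -16
  a_5 = -3·-16 + 2·5 + -2·-2 + 1·-4 = 58
  a_6 = -3·58 + 2·-16 + -2·5 + 1·-2 = -218
  a_7 = -3·-218 + 2·58 + -2·-16 + 1·5 = 807
  a_8 = -3·807 + 2·-218 + -2·58 + 1·-16 = -2989
  a_9 = -3·-2989 + 2·807 + -2·-218 + 1·58 = 11075
  a_10 = -3·11075 + 2·-2989 + -2·807 + 1·-218 = -41035
  a_11 = -3·-41035 + 2·11075 + -2·-2989 + 1·807 = 152040

-3,2,-2,1 ; 152040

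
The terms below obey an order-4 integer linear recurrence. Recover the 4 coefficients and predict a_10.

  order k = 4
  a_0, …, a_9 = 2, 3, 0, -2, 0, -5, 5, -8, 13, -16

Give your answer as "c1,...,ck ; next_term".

  a_4 = -1·-2 + 1·0 + 0·3 + -1·2 = 0
  a_5 = -1·0 + 1·-2 + 0·0 + -1·3 = -5
  a_6 = -1·-5 + 1·0 + 0·-2 + -1·0 = 5
  a_7 = -1·5 + 1·-5 + 0·0 + -1·-2 = -8
  a_8 = -1·-8 + 1·5 + 0·-5 + -1·0 = 13
  a_9 = -1·13 + 1·-8 + 0·5 + -1·-5 = -16
  a_10 = -1·-16 + 1·13 + 0·-8 + -1·5 = 24

-1,1,0,-1 ; 24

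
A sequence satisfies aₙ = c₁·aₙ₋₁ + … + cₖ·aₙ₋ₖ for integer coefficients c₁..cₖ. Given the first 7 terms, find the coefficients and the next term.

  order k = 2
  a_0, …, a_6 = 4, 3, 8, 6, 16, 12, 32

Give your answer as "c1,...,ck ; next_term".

0,2 ; 24

  a_2 = 0·3 + 2·4 = 8
  a_3 = 0·8 + 2·3 = 6
  a_4 = 0·6 + 2·8 = 16
  a_5 = 0·16 + 2·6 = 12
  a_6 = 0·12 + 2·16 = 32
  a_7 = 0·32 + 2·12 = 24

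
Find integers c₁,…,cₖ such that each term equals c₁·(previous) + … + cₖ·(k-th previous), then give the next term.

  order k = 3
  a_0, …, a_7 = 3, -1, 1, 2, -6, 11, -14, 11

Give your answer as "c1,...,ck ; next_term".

  a_3 = -2·1 + -1·-1 + 1·3 = 2
  a_4 = -2·2 + -1·1 + 1·-1 = -6
  a_5 = -2·-6 + -1·2 + 1·1 = 11
  a_6 = -2·11 + -1·-6 + 1·2 = -14
  a_7 = -2·-14 + -1·11 + 1·-6 = 11
  a_8 = -2·11 + -1·-14 + 1·11 = 3

-2,-1,1 ; 3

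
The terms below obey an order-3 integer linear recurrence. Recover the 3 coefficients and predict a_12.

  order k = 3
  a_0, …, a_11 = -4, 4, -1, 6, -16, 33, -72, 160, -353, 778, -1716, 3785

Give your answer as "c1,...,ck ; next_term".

-2,0,-1 ; -8348

  a_3 = -2·-1 + 0·4 + -1·-4 = 6
  a_4 = -2·6 + 0·-1 + -1·4 = -16
  a_5 = -2·-16 + 0·6 + -1·-1 = 33
  a_6 = -2·33 + 0·-16 + -1·6 = -72
  a_7 = -2·-72 + 0·33 + -1·-16 = 160
  a_8 = -2·160 + 0·-72 + -1·33 = -353
  a_9 = -2·-353 + 0·160 + -1·-72 = 778
  a_10 = -2·778 + 0·-353 + -1·160 = -1716
  a_11 = -2·-1716 + 0·778 + -1·-353 = 3785
  a_12 = -2·3785 + 0·-1716 + -1·778 = -8348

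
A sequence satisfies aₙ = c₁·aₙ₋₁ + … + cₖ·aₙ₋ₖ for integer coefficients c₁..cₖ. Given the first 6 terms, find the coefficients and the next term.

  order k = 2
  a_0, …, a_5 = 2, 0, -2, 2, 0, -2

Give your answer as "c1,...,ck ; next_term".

-1,-1 ; 2

  a_2 = -1·0 + -1·2 = -2
  a_3 = -1·-2 + -1·0 = 2
  a_4 = -1·2 + -1·-2 = 0
  a_5 = -1·0 + -1·2 = -2
  a_6 = -1·-2 + -1·0 = 2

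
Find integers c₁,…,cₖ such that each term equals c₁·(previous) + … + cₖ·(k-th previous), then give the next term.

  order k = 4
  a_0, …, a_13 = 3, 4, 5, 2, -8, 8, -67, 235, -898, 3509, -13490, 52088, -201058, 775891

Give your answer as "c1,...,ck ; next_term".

  a_4 = -3·2 + 3·5 + -2·4 + -3·3 = -8
  a_5 = -3·-8 + 3·2 + -2·5 + -3·4 = 8
  a_6 = -3·8 + 3·-8 + -2·2 + -3·5 = -67
  a_7 = -3·-67 + 3·8 + -2·-8 + -3·2 = 235
  a_8 = -3·235 + 3·-67 + -2·8 + -3·-8 = -898
  a_9 = -3·-898 + 3·235 + -2·-67 + -3·8 = 3509
  a_10 = -3·3509 + 3·-898 + -2·235 + -3·-67 = -13490
  a_11 = -3·-13490 + 3·3509 + -2·-898 + -3·235 = 52088
  a_12 = -3·52088 + 3·-13490 + -2·3509 + -3·-898 = -201058
  a_13 = -3·-201058 + 3·52088 + -2·-13490 + -3·3509 = 775891
  a_14 = -3·775891 + 3·-201058 + -2·52088 + -3·-13490 = -2994553

-3,3,-2,-3 ; -2994553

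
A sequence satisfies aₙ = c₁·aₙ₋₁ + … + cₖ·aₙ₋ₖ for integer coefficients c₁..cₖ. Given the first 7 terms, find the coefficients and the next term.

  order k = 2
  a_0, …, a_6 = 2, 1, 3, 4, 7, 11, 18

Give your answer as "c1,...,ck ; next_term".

  a_2 = 1·1 + 1·2 = 3
  a_3 = 1·3 + 1·1 = 4
  a_4 = 1·4 + 1·3 = 7
  a_5 = 1·7 + 1·4 = 11
  a_6 = 1·11 + 1·7 = 18
  a_7 = 1·18 + 1·11 = 29

1,1 ; 29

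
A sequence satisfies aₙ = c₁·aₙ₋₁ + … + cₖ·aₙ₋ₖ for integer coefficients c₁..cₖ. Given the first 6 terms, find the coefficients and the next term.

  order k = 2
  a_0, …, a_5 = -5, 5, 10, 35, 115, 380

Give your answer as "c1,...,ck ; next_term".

3,1 ; 1255

  a_2 = 3·5 + 1·-5 = 10
  a_3 = 3·10 + 1·5 = 35
  a_4 = 3·35 + 1·10 = 115
  a_5 = 3·115 + 1·35 = 380
  a_6 = 3·380 + 1·115 = 1255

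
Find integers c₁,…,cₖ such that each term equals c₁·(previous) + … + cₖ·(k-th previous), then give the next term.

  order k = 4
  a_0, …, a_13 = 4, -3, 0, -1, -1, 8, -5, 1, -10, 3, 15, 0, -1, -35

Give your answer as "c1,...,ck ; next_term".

-1,-1,-2,-2 ; 6

  a_4 = -1·-1 + -1·0 + -2·-3 + -2·4 = -1
  a_5 = -1·-1 + -1·-1 + -2·0 + -2·-3 = 8
  a_6 = -1·8 + -1·-1 + -2·-1 + -2·0 = -5
  a_7 = -1·-5 + -1·8 + -2·-1 + -2·-1 = 1
  a_8 = -1·1 + -1·-5 + -2·8 + -2·-1 = -10
  a_9 = -1·-10 + -1·1 + -2·-5 + -2·8 = 3
  a_10 = -1·3 + -1·-10 + -2·1 + -2·-5 = 15
  a_11 = -1·15 + -1·3 + -2·-10 + -2·1 = 0
  a_12 = -1·0 + -1·15 + -2·3 + -2·-10 = -1
  a_13 = -1·-1 + -1·0 + -2·15 + -2·3 = -35
  a_14 = -1·-35 + -1·-1 + -2·0 + -2·15 = 6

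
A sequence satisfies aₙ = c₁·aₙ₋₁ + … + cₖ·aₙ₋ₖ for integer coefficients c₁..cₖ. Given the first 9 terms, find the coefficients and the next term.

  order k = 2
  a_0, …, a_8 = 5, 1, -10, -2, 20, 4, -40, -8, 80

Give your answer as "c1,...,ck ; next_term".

0,-2 ; 16

  a_2 = 0·1 + -2·5 = -10
  a_3 = 0·-10 + -2·1 = -2
  a_4 = 0·-2 + -2·-10 = 20
  a_5 = 0·20 + -2·-2 = 4
  a_6 = 0·4 + -2·20 = -40
  a_7 = 0·-40 + -2·4 = -8
  a_8 = 0·-8 + -2·-40 = 80
  a_9 = 0·80 + -2·-8 = 16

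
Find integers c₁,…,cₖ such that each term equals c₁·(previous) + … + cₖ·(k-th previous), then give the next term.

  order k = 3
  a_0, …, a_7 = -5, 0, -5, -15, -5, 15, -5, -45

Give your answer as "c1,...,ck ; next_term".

1,-2,2 ; -5

  a_3 = 1·-5 + -2·0 + 2·-5 = -15
  a_4 = 1·-15 + -2·-5 + 2·0 = -5
  a_5 = 1·-5 + -2·-15 + 2·-5 = 15
  a_6 = 1·15 + -2·-5 + 2·-15 = -5
  a_7 = 1·-5 + -2·15 + 2·-5 = -45
  a_8 = 1·-45 + -2·-5 + 2·15 = -5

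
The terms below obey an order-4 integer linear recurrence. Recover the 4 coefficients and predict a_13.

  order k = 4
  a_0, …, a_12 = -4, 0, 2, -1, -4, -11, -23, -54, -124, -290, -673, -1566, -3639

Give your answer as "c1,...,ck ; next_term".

2,1,-1,1 ; -8461

  a_4 = 2·-1 + 1·2 + -1·0 + 1·-4 = -4
  a_5 = 2·-4 + 1·-1 + -1·2 + 1·0 = -11
  a_6 = 2·-11 + 1·-4 + -1·-1 + 1·2 = -23
  a_7 = 2·-23 + 1·-11 + -1·-4 + 1·-1 = -54
  a_8 = 2·-54 + 1·-23 + -1·-11 + 1·-4 = -124
  a_9 = 2·-124 + 1·-54 + -1·-23 + 1·-11 = -290
  a_10 = 2·-290 + 1·-124 + -1·-54 + 1·-23 = -673
  a_11 = 2·-673 + 1·-290 + -1·-124 + 1·-54 = -1566
  a_12 = 2·-1566 + 1·-673 + -1·-290 + 1·-124 = -3639
  a_13 = 2·-3639 + 1·-1566 + -1·-673 + 1·-290 = -8461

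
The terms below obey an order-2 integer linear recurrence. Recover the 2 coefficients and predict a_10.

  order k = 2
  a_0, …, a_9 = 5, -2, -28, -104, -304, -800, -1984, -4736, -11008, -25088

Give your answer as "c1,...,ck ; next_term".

4,-4 ; -56320

  a_2 = 4·-2 + -4·5 = -28
  a_3 = 4·-28 + -4·-2 = -104
  a_4 = 4·-104 + -4·-28 = -304
  a_5 = 4·-304 + -4·-104 = -800
  a_6 = 4·-800 + -4·-304 = -1984
  a_7 = 4·-1984 + -4·-800 = -4736
  a_8 = 4·-4736 + -4·-1984 = -11008
  a_9 = 4·-11008 + -4·-4736 = -25088
  a_10 = 4·-25088 + -4·-11008 = -56320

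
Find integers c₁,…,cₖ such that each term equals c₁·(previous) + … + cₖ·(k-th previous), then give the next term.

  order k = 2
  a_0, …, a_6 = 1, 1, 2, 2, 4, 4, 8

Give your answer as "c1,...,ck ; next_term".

0,2 ; 8

  a_2 = 0·1 + 2·1 = 2
  a_3 = 0·2 + 2·1 = 2
  a_4 = 0·2 + 2·2 = 4
  a_5 = 0·4 + 2·2 = 4
  a_6 = 0·4 + 2·4 = 8
  a_7 = 0·8 + 2·4 = 8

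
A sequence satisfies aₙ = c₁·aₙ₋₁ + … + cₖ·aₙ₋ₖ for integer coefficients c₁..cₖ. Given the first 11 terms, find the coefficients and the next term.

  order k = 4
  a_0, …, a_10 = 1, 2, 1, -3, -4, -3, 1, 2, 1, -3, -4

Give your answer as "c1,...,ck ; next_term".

  a_4 = 1·-3 + 0·1 + -1·2 + 1·1 = -4
  a_5 = 1·-4 + 0·-3 + -1·1 + 1·2 = -3
  a_6 = 1·-3 + 0·-4 + -1·-3 + 1·1 = 1
  a_7 = 1·1 + 0·-3 + -1·-4 + 1·-3 = 2
  a_8 = 1·2 + 0·1 + -1·-3 + 1·-4 = 1
  a_9 = 1·1 + 0·2 + -1·1 + 1·-3 = -3
  a_10 = 1·-3 + 0·1 + -1·2 + 1·1 = -4
  a_11 = 1·-4 + 0·-3 + -1·1 + 1·2 = -3

1,0,-1,1 ; -3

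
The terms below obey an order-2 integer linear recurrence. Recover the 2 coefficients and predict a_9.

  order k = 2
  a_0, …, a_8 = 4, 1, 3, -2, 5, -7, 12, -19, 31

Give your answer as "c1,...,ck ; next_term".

  a_2 = -1·1 + 1·4 = 3
  a_3 = -1·3 + 1·1 = -2
  a_4 = -1·-2 + 1·3 = 5
  a_5 = -1·5 + 1·-2 = -7
  a_6 = -1·-7 + 1·5 = 12
  a_7 = -1·12 + 1·-7 = -19
  a_8 = -1·-19 + 1·12 = 31
  a_9 = -1·31 + 1·-19 = -50

-1,1 ; -50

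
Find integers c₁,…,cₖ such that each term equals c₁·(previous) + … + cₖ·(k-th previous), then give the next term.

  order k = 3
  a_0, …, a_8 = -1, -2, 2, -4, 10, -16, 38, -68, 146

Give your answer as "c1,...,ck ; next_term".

  a_3 = 0·2 + 3·-2 + -2·-1 = -4
  a_4 = 0·-4 + 3·2 + -2·-2 = 10
  a_5 = 0·10 + 3·-4 + -2·2 = -16
  a_6 = 0·-16 + 3·10 + -2·-4 = 38
  a_7 = 0·38 + 3·-16 + -2·10 = -68
  a_8 = 0·-68 + 3·38 + -2·-16 = 146
  a_9 = 0·146 + 3·-68 + -2·38 = -280

0,3,-2 ; -280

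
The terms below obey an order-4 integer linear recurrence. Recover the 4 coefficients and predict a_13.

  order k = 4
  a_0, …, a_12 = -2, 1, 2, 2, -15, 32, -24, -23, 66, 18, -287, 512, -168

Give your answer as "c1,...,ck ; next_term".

  a_4 = -2·2 + -2·2 + 1·1 + 4·-2 = -15
  a_5 = -2·-15 + -2·2 + 1·2 + 4·1 = 32
  a_6 = -2·32 + -2·-15 + 1·2 + 4·2 = -24
  a_7 = -2·-24 + -2·32 + 1·-15 + 4·2 = -23
  a_8 = -2·-23 + -2·-24 + 1·32 + 4·-15 = 66
  a_9 = -2·66 + -2·-23 + 1·-24 + 4·32 = 18
  a_10 = -2·18 + -2·66 + 1·-23 + 4·-24 = -287
  a_11 = -2·-287 + -2·18 + 1·66 + 4·-23 = 512
  a_12 = -2·512 + -2·-287 + 1·18 + 4·66 = -168
  a_13 = -2·-168 + -2·512 + 1·-287 + 4·18 = -903

-2,-2,1,4 ; -903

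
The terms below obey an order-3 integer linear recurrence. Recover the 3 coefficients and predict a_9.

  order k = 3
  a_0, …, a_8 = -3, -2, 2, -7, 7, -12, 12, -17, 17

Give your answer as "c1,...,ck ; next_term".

  a_3 = -1·2 + 1·-2 + 1·-3 = -7
  a_4 = -1·-7 + 1·2 + 1·-2 = 7
  a_5 = -1·7 + 1·-7 + 1·2 = -12
  a_6 = -1·-12 + 1·7 + 1·-7 = 12
  a_7 = -1·12 + 1·-12 + 1·7 = -17
  a_8 = -1·-17 + 1·12 + 1·-12 = 17
  a_9 = -1·17 + 1·-17 + 1·12 = -22

-1,1,1 ; -22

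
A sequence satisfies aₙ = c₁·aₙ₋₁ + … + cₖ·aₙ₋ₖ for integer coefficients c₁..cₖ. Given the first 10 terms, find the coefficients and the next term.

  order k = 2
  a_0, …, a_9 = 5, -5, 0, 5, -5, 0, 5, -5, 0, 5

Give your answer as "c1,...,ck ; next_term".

  a_2 = -1·-5 + -1·5 = 0
  a_3 = -1·0 + -1·-5 = 5
  a_4 = -1·5 + -1·0 = -5
  a_5 = -1·-5 + -1·5 = 0
  a_6 = -1·0 + -1·-5 = 5
  a_7 = -1·5 + -1·0 = -5
  a_8 = -1·-5 + -1·5 = 0
  a_9 = -1·0 + -1·-5 = 5
  a_10 = -1·5 + -1·0 = -5

-1,-1 ; -5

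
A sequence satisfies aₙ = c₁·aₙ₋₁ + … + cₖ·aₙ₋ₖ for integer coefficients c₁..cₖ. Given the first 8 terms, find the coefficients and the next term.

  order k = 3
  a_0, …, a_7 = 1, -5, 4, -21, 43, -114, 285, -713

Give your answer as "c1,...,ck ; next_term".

  a_3 = -1·4 + 3·-5 + -2·1 = -21
  a_4 = -1·-21 + 3·4 + -2·-5 = 43
  a_5 = -1·43 + 3·-21 + -2·4 = -114
  a_6 = -1·-114 + 3·43 + -2·-21 = 285
  a_7 = -1·285 + 3·-114 + -2·43 = -713
  a_8 = -1·-713 + 3·285 + -2·-114 = 1796

-1,3,-2 ; 1796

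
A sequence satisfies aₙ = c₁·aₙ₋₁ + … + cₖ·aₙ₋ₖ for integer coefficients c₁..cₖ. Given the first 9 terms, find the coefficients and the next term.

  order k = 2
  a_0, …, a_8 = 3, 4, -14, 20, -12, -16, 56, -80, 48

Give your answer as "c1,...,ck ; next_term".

  a_2 = -2·4 + -2·3 = -14
  a_3 = -2·-14 + -2·4 = 20
  a_4 = -2·20 + -2·-14 = -12
  a_5 = -2·-12 + -2·20 = -16
  a_6 = -2·-16 + -2·-12 = 56
  a_7 = -2·56 + -2·-16 = -80
  a_8 = -2·-80 + -2·56 = 48
  a_9 = -2·48 + -2·-80 = 64

-2,-2 ; 64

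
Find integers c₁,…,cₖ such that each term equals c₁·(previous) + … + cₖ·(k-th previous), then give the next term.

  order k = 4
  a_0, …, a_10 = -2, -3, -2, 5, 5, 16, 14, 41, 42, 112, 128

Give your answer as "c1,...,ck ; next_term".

1,2,-2,1 ; 309

  a_4 = 1·5 + 2·-2 + -2·-3 + 1·-2 = 5
  a_5 = 1·5 + 2·5 + -2·-2 + 1·-3 = 16
  a_6 = 1·16 + 2·5 + -2·5 + 1·-2 = 14
  a_7 = 1·14 + 2·16 + -2·5 + 1·5 = 41
  a_8 = 1·41 + 2·14 + -2·16 + 1·5 = 42
  a_9 = 1·42 + 2·41 + -2·14 + 1·16 = 112
  a_10 = 1·112 + 2·42 + -2·41 + 1·14 = 128
  a_11 = 1·128 + 2·112 + -2·42 + 1·41 = 309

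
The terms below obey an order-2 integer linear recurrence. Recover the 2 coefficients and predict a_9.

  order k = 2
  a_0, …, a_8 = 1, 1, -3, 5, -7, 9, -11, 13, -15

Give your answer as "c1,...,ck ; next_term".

  a_2 = -2·1 + -1·1 = -3
  a_3 = -2·-3 + -1·1 = 5
  a_4 = -2·5 + -1·-3 = -7
  a_5 = -2·-7 + -1·5 = 9
  a_6 = -2·9 + -1·-7 = -11
  a_7 = -2·-11 + -1·9 = 13
  a_8 = -2·13 + -1·-11 = -15
  a_9 = -2·-15 + -1·13 = 17

-2,-1 ; 17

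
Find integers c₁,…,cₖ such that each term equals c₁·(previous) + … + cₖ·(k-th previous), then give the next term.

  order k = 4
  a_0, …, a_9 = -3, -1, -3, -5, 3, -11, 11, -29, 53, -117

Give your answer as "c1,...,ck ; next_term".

-2,0,1,2 ; 227

  a_4 = -2·-5 + 0·-3 + 1·-1 + 2·-3 = 3
  a_5 = -2·3 + 0·-5 + 1·-3 + 2·-1 = -11
  a_6 = -2·-11 + 0·3 + 1·-5 + 2·-3 = 11
  a_7 = -2·11 + 0·-11 + 1·3 + 2·-5 = -29
  a_8 = -2·-29 + 0·11 + 1·-11 + 2·3 = 53
  a_9 = -2·53 + 0·-29 + 1·11 + 2·-11 = -117
  a_10 = -2·-117 + 0·53 + 1·-29 + 2·11 = 227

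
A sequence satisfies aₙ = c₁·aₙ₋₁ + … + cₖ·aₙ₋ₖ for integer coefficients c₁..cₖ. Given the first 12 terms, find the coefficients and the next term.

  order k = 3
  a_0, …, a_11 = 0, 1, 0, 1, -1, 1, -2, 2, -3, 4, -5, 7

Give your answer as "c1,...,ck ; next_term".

  a_3 = 0·0 + 1·1 + -1·0 = 1
  a_4 = 0·1 + 1·0 + -1·1 = -1
  a_5 = 0·-1 + 1·1 + -1·0 = 1
  a_6 = 0·1 + 1·-1 + -1·1 = -2
  a_7 = 0·-2 + 1·1 + -1·-1 = 2
  a_8 = 0·2 + 1·-2 + -1·1 = -3
  a_9 = 0·-3 + 1·2 + -1·-2 = 4
  a_10 = 0·4 + 1·-3 + -1·2 = -5
  a_11 = 0·-5 + 1·4 + -1·-3 = 7
  a_12 = 0·7 + 1·-5 + -1·4 = -9

0,1,-1 ; -9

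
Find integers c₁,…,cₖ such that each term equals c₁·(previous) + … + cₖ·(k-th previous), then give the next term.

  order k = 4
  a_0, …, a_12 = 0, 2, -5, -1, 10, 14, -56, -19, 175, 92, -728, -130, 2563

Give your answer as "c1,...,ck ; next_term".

-1,-3,-3,3 ; 287

  a_4 = -1·-1 + -3·-5 + -3·2 + 3·0 = 10
  a_5 = -1·10 + -3·-1 + -3·-5 + 3·2 = 14
  a_6 = -1·14 + -3·10 + -3·-1 + 3·-5 = -56
  a_7 = -1·-56 + -3·14 + -3·10 + 3·-1 = -19
  a_8 = -1·-19 + -3·-56 + -3·14 + 3·10 = 175
  a_9 = -1·175 + -3·-19 + -3·-56 + 3·14 = 92
  a_10 = -1·92 + -3·175 + -3·-19 + 3·-56 = -728
  a_11 = -1·-728 + -3·92 + -3·175 + 3·-19 = -130
  a_12 = -1·-130 + -3·-728 + -3·92 + 3·175 = 2563
  a_13 = -1·2563 + -3·-130 + -3·-728 + 3·92 = 287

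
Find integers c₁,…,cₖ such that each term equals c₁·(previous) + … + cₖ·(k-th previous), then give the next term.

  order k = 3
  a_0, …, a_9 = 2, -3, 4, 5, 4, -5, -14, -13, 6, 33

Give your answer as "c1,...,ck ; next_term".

1,-1,-1 ; 40

  a_3 = 1·4 + -1·-3 + -1·2 = 5
  a_4 = 1·5 + -1·4 + -1·-3 = 4
  a_5 = 1·4 + -1·5 + -1·4 = -5
  a_6 = 1·-5 + -1·4 + -1·5 = -14
  a_7 = 1·-14 + -1·-5 + -1·4 = -13
  a_8 = 1·-13 + -1·-14 + -1·-5 = 6
  a_9 = 1·6 + -1·-13 + -1·-14 = 33
  a_10 = 1·33 + -1·6 + -1·-13 = 40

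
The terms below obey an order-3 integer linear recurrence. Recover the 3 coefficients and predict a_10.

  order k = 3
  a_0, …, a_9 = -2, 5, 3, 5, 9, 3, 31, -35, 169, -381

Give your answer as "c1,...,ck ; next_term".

  a_3 = -2·3 + 3·5 + 2·-2 = 5
  a_4 = -2·5 + 3·3 + 2·5 = 9
  a_5 = -2·9 + 3·5 + 2·3 = 3
  a_6 = -2·3 + 3·9 + 2·5 = 31
  a_7 = -2·31 + 3·3 + 2·9 = -35
  a_8 = -2·-35 + 3·31 + 2·3 = 169
  a_9 = -2·169 + 3·-35 + 2·31 = -381
  a_10 = -2·-381 + 3·169 + 2·-35 = 1199

-2,3,2 ; 1199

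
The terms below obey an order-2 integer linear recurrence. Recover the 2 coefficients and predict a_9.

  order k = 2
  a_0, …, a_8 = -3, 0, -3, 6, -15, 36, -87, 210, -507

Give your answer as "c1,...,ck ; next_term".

-2,1 ; 1224

  a_2 = -2·0 + 1·-3 = -3
  a_3 = -2·-3 + 1·0 = 6
  a_4 = -2·6 + 1·-3 = -15
  a_5 = -2·-15 + 1·6 = 36
  a_6 = -2·36 + 1·-15 = -87
  a_7 = -2·-87 + 1·36 = 210
  a_8 = -2·210 + 1·-87 = -507
  a_9 = -2·-507 + 1·210 = 1224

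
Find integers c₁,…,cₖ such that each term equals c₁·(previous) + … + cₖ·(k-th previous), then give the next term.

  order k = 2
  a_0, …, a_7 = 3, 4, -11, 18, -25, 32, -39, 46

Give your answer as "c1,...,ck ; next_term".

-2,-1 ; -53

  a_2 = -2·4 + -1·3 = -11
  a_3 = -2·-11 + -1·4 = 18
  a_4 = -2·18 + -1·-11 = -25
  a_5 = -2·-25 + -1·18 = 32
  a_6 = -2·32 + -1·-25 = -39
  a_7 = -2·-39 + -1·32 = 46
  a_8 = -2·46 + -1·-39 = -53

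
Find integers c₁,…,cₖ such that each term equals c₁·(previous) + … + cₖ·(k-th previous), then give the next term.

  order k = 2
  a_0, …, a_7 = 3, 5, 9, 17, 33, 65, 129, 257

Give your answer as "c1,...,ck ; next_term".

3,-2 ; 513

  a_2 = 3·5 + -2·3 = 9
  a_3 = 3·9 + -2·5 = 17
  a_4 = 3·17 + -2·9 = 33
  a_5 = 3·33 + -2·17 = 65
  a_6 = 3·65 + -2·33 = 129
  a_7 = 3·129 + -2·65 = 257
  a_8 = 3·257 + -2·129 = 513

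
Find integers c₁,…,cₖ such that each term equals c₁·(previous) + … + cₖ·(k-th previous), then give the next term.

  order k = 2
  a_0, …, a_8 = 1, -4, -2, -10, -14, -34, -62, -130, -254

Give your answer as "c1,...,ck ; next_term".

1,2 ; -514

  a_2 = 1·-4 + 2·1 = -2
  a_3 = 1·-2 + 2·-4 = -10
  a_4 = 1·-10 + 2·-2 = -14
  a_5 = 1·-14 + 2·-10 = -34
  a_6 = 1·-34 + 2·-14 = -62
  a_7 = 1·-62 + 2·-34 = -130
  a_8 = 1·-130 + 2·-62 = -254
  a_9 = 1·-254 + 2·-130 = -514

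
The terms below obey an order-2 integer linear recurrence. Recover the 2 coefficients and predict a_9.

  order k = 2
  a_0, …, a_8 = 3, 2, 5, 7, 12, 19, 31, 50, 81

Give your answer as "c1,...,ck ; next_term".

1,1 ; 131

  a_2 = 1·2 + 1·3 = 5
  a_3 = 1·5 + 1·2 = 7
  a_4 = 1·7 + 1·5 = 12
  a_5 = 1·12 + 1·7 = 19
  a_6 = 1·19 + 1·12 = 31
  a_7 = 1·31 + 1·19 = 50
  a_8 = 1·50 + 1·31 = 81
  a_9 = 1·81 + 1·50 = 131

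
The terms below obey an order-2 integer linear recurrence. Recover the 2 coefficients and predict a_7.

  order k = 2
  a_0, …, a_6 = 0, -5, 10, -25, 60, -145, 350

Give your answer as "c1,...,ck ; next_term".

-2,1 ; -845

  a_2 = -2·-5 + 1·0 = 10
  a_3 = -2·10 + 1·-5 = -25
  a_4 = -2·-25 + 1·10 = 60
  a_5 = -2·60 + 1·-25 = -145
  a_6 = -2·-145 + 1·60 = 350
  a_7 = -2·350 + 1·-145 = -845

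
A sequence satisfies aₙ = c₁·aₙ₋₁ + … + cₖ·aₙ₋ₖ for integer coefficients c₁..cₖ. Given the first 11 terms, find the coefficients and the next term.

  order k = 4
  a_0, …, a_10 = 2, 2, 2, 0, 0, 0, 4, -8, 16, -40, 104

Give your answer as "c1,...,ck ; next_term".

  a_4 = -2·0 + 0·2 + -2·2 + 2·2 = 0
  a_5 = -2·0 + 0·0 + -2·2 + 2·2 = 0
  a_6 = -2·0 + 0·0 + -2·0 + 2·2 = 4
  a_7 = -2·4 + 0·0 + -2·0 + 2·0 = -8
  a_8 = -2·-8 + 0·4 + -2·0 + 2·0 = 16
  a_9 = -2·16 + 0·-8 + -2·4 + 2·0 = -40
  a_10 = -2·-40 + 0·16 + -2·-8 + 2·4 = 104
  a_11 = -2·104 + 0·-40 + -2·16 + 2·-8 = -256

-2,0,-2,2 ; -256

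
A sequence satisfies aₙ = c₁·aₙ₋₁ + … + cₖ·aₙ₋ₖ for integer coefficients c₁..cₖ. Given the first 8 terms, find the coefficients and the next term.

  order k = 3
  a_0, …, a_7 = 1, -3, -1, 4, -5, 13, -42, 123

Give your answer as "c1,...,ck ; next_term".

-3,-1,-2 ; -353

  a_3 = -3·-1 + -1·-3 + -2·1 = 4
  a_4 = -3·4 + -1·-1 + -2·-3 = -5
  a_5 = -3·-5 + -1·4 + -2·-1 = 13
  a_6 = -3·13 + -1·-5 + -2·4 = -42
  a_7 = -3·-42 + -1·13 + -2·-5 = 123
  a_8 = -3·123 + -1·-42 + -2·13 = -353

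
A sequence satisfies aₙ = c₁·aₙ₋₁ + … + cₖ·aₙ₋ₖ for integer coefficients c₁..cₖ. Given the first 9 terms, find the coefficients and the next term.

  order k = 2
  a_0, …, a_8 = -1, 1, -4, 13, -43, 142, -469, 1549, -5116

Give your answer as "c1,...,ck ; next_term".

-3,1 ; 16897

  a_2 = -3·1 + 1·-1 = -4
  a_3 = -3·-4 + 1·1 = 13
  a_4 = -3·13 + 1·-4 = -43
  a_5 = -3·-43 + 1·13 = 142
  a_6 = -3·142 + 1·-43 = -469
  a_7 = -3·-469 + 1·142 = 1549
  a_8 = -3·1549 + 1·-469 = -5116
  a_9 = -3·-5116 + 1·1549 = 16897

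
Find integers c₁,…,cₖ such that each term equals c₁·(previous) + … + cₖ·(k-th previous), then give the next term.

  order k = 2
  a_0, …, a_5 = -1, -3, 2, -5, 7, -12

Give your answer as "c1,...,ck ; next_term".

  a_2 = -1·-3 + 1·-1 = 2
  a_3 = -1·2 + 1·-3 = -5
  a_4 = -1·-5 + 1·2 = 7
  a_5 = -1·7 + 1·-5 = -12
  a_6 = -1·-12 + 1·7 = 19

-1,1 ; 19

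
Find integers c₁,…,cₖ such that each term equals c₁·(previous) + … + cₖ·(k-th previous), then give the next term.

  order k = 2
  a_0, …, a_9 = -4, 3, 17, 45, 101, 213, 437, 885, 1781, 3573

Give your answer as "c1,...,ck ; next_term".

3,-2 ; 7157

  a_2 = 3·3 + -2·-4 = 17
  a_3 = 3·17 + -2·3 = 45
  a_4 = 3·45 + -2·17 = 101
  a_5 = 3·101 + -2·45 = 213
  a_6 = 3·213 + -2·101 = 437
  a_7 = 3·437 + -2·213 = 885
  a_8 = 3·885 + -2·437 = 1781
  a_9 = 3·1781 + -2·885 = 3573
  a_10 = 3·3573 + -2·1781 = 7157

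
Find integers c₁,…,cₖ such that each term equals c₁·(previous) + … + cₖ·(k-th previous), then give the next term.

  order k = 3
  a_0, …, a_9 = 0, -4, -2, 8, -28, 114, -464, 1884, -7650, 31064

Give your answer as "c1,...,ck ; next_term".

-4,0,-1 ; -126140

  a_3 = -4·-2 + 0·-4 + -1·0 = 8
  a_4 = -4·8 + 0·-2 + -1·-4 = -28
  a_5 = -4·-28 + 0·8 + -1·-2 = 114
  a_6 = -4·114 + 0·-28 + -1·8 = -464
  a_7 = -4·-464 + 0·114 + -1·-28 = 1884
  a_8 = -4·1884 + 0·-464 + -1·114 = -7650
  a_9 = -4·-7650 + 0·1884 + -1·-464 = 31064
  a_10 = -4·31064 + 0·-7650 + -1·1884 = -126140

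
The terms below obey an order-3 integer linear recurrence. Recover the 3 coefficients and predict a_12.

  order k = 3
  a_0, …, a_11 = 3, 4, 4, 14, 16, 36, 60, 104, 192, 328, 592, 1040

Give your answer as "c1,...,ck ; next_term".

0,2,2 ; 1840

  a_3 = 0·4 + 2·4 + 2·3 = 14
  a_4 = 0·14 + 2·4 + 2·4 = 16
  a_5 = 0·16 + 2·14 + 2·4 = 36
  a_6 = 0·36 + 2·16 + 2·14 = 60
  a_7 = 0·60 + 2·36 + 2·16 = 104
  a_8 = 0·104 + 2·60 + 2·36 = 192
  a_9 = 0·192 + 2·104 + 2·60 = 328
  a_10 = 0·328 + 2·192 + 2·104 = 592
  a_11 = 0·592 + 2·328 + 2·192 = 1040
  a_12 = 0·1040 + 2·592 + 2·328 = 1840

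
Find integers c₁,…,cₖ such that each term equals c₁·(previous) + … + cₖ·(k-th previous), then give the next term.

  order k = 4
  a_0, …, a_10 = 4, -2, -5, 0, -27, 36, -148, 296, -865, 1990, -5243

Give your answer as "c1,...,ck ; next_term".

-2,3,4,-1 ; 12700

  a_4 = -2·0 + 3·-5 + 4·-2 + -1·4 = -27
  a_5 = -2·-27 + 3·0 + 4·-5 + -1·-2 = 36
  a_6 = -2·36 + 3·-27 + 4·0 + -1·-5 = -148
  a_7 = -2·-148 + 3·36 + 4·-27 + -1·0 = 296
  a_8 = -2·296 + 3·-148 + 4·36 + -1·-27 = -865
  a_9 = -2·-865 + 3·296 + 4·-148 + -1·36 = 1990
  a_10 = -2·1990 + 3·-865 + 4·296 + -1·-148 = -5243
  a_11 = -2·-5243 + 3·1990 + 4·-865 + -1·296 = 12700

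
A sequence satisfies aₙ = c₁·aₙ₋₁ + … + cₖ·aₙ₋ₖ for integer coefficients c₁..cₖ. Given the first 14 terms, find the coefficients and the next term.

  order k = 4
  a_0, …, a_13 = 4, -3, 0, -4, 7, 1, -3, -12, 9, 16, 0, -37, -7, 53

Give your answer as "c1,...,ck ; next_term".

0,-1,-1,1 ; 44

  a_4 = 0·-4 + -1·0 + -1·-3 + 1·4 = 7
  a_5 = 0·7 + -1·-4 + -1·0 + 1·-3 = 1
  a_6 = 0·1 + -1·7 + -1·-4 + 1·0 = -3
  a_7 = 0·-3 + -1·1 + -1·7 + 1·-4 = -12
  a_8 = 0·-12 + -1·-3 + -1·1 + 1·7 = 9
  a_9 = 0·9 + -1·-12 + -1·-3 + 1·1 = 16
  a_10 = 0·16 + -1·9 + -1·-12 + 1·-3 = 0
  a_11 = 0·0 + -1·16 + -1·9 + 1·-12 = -37
  a_12 = 0·-37 + -1·0 + -1·16 + 1·9 = -7
  a_13 = 0·-7 + -1·-37 + -1·0 + 1·16 = 53
  a_14 = 0·53 + -1·-7 + -1·-37 + 1·0 = 44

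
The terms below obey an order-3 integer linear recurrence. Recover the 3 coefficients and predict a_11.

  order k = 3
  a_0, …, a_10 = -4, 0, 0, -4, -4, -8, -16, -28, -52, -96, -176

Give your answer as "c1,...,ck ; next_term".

  a_3 = 1·0 + 1·0 + 1·-4 = -4
  a_4 = 1·-4 + 1·0 + 1·0 = -4
  a_5 = 1·-4 + 1·-4 + 1·0 = -8
  a_6 = 1·-8 + 1·-4 + 1·-4 = -16
  a_7 = 1·-16 + 1·-8 + 1·-4 = -28
  a_8 = 1·-28 + 1·-16 + 1·-8 = -52
  a_9 = 1·-52 + 1·-28 + 1·-16 = -96
  a_10 = 1·-96 + 1·-52 + 1·-28 = -176
  a_11 = 1·-176 + 1·-96 + 1·-52 = -324

1,1,1 ; -324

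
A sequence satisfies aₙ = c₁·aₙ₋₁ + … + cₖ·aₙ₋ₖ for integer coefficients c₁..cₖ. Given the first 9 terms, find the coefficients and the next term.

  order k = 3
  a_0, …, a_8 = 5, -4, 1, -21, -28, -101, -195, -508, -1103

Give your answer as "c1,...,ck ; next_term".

2,2,-3 ; -2637

  a_3 = 2·1 + 2·-4 + -3·5 = -21
  a_4 = 2·-21 + 2·1 + -3·-4 = -28
  a_5 = 2·-28 + 2·-21 + -3·1 = -101
  a_6 = 2·-101 + 2·-28 + -3·-21 = -195
  a_7 = 2·-195 + 2·-101 + -3·-28 = -508
  a_8 = 2·-508 + 2·-195 + -3·-101 = -1103
  a_9 = 2·-1103 + 2·-508 + -3·-195 = -2637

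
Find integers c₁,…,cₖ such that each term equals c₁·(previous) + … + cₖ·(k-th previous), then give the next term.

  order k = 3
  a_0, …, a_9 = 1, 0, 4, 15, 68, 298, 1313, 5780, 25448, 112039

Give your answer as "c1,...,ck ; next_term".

4,2,-1 ; 493272

  a_3 = 4·4 + 2·0 + -1·1 = 15
  a_4 = 4·15 + 2·4 + -1·0 = 68
  a_5 = 4·68 + 2·15 + -1·4 = 298
  a_6 = 4·298 + 2·68 + -1·15 = 1313
  a_7 = 4·1313 + 2·298 + -1·68 = 5780
  a_8 = 4·5780 + 2·1313 + -1·298 = 25448
  a_9 = 4·25448 + 2·5780 + -1·1313 = 112039
  a_10 = 4·112039 + 2·25448 + -1·5780 = 493272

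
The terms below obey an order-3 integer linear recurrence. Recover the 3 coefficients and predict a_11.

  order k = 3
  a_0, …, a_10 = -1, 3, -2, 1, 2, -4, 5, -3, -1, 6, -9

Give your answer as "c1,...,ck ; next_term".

  a_3 = -1·-2 + 0·3 + 1·-1 = 1
  a_4 = -1·1 + 0·-2 + 1·3 = 2
  a_5 = -1·2 + 0·1 + 1·-2 = -4
  a_6 = -1·-4 + 0·2 + 1·1 = 5
  a_7 = -1·5 + 0·-4 + 1·2 = -3
  a_8 = -1·-3 + 0·5 + 1·-4 = -1
  a_9 = -1·-1 + 0·-3 + 1·5 = 6
  a_10 = -1·6 + 0·-1 + 1·-3 = -9
  a_11 = -1·-9 + 0·6 + 1·-1 = 8

-1,0,1 ; 8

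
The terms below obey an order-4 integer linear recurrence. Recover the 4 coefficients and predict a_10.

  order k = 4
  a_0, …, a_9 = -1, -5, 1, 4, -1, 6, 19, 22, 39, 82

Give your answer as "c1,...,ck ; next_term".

  a_4 = 2·4 + -1·1 + 2·-5 + -2·-1 = -1
  a_5 = 2·-1 + -1·4 + 2·1 + -2·-5 = 6
  a_6 = 2·6 + -1·-1 + 2·4 + -2·1 = 19
  a_7 = 2·19 + -1·6 + 2·-1 + -2·4 = 22
  a_8 = 2·22 + -1·19 + 2·6 + -2·-1 = 39
  a_9 = 2·39 + -1·22 + 2·19 + -2·6 = 82
  a_10 = 2·82 + -1·39 + 2·22 + -2·19 = 131

2,-1,2,-2 ; 131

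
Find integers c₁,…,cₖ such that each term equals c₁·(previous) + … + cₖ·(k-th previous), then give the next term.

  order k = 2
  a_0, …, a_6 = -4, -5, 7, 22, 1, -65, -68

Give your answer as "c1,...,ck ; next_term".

1,-3 ; 127

  a_2 = 1·-5 + -3·-4 = 7
  a_3 = 1·7 + -3·-5 = 22
  a_4 = 1·22 + -3·7 = 1
  a_5 = 1·1 + -3·22 = -65
  a_6 = 1·-65 + -3·1 = -68
  a_7 = 1·-68 + -3·-65 = 127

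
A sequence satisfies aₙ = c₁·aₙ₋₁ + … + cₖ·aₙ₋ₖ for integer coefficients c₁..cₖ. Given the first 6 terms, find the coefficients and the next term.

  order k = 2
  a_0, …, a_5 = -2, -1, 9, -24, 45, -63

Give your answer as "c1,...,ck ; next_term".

-3,-3 ; 54

  a_2 = -3·-1 + -3·-2 = 9
  a_3 = -3·9 + -3·-1 = -24
  a_4 = -3·-24 + -3·9 = 45
  a_5 = -3·45 + -3·-24 = -63
  a_6 = -3·-63 + -3·45 = 54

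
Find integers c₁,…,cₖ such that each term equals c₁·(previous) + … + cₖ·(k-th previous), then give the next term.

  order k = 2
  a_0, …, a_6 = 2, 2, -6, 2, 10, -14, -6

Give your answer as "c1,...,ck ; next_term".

-1,-2 ; 34

  a_2 = -1·2 + -2·2 = -6
  a_3 = -1·-6 + -2·2 = 2
  a_4 = -1·2 + -2·-6 = 10
  a_5 = -1·10 + -2·2 = -14
  a_6 = -1·-14 + -2·10 = -6
  a_7 = -1·-6 + -2·-14 = 34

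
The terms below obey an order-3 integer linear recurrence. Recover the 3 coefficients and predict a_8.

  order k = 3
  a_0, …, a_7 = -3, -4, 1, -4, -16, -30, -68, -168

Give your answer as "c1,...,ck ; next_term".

  a_3 = 2·1 + 0·-4 + 2·-3 = -4
  a_4 = 2·-4 + 0·1 + 2·-4 = -16
  a_5 = 2·-16 + 0·-4 + 2·1 = -30
  a_6 = 2·-30 + 0·-16 + 2·-4 = -68
  a_7 = 2·-68 + 0·-30 + 2·-16 = -168
  a_8 = 2·-168 + 0·-68 + 2·-30 = -396

2,0,2 ; -396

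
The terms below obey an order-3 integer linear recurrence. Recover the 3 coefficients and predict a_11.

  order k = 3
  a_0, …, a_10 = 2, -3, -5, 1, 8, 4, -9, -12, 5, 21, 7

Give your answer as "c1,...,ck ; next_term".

  a_3 = 0·-5 + -1·-3 + -1·2 = 1
  a_4 = 0·1 + -1·-5 + -1·-3 = 8
  a_5 = 0·8 + -1·1 + -1·-5 = 4
  a_6 = 0·4 + -1·8 + -1·1 = -9
  a_7 = 0·-9 + -1·4 + -1·8 = -12
  a_8 = 0·-12 + -1·-9 + -1·4 = 5
  a_9 = 0·5 + -1·-12 + -1·-9 = 21
  a_10 = 0·21 + -1·5 + -1·-12 = 7
  a_11 = 0·7 + -1·21 + -1·5 = -26

0,-1,-1 ; -26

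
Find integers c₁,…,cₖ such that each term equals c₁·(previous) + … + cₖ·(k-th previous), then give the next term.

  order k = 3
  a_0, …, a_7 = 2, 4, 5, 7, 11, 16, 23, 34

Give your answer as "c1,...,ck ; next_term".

1,0,1 ; 50

  a_3 = 1·5 + 0·4 + 1·2 = 7
  a_4 = 1·7 + 0·5 + 1·4 = 11
  a_5 = 1·11 + 0·7 + 1·5 = 16
  a_6 = 1·16 + 0·11 + 1·7 = 23
  a_7 = 1·23 + 0·16 + 1·11 = 34
  a_8 = 1·34 + 0·23 + 1·16 = 50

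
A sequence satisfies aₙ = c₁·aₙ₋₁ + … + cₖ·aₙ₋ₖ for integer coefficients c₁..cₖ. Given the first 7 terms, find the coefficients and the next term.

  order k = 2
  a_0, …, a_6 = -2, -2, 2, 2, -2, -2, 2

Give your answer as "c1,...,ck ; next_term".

  a_2 = 0·-2 + -1·-2 = 2
  a_3 = 0·2 + -1·-2 = 2
  a_4 = 0·2 + -1·2 = -2
  a_5 = 0·-2 + -1·2 = -2
  a_6 = 0·-2 + -1·-2 = 2
  a_7 = 0·2 + -1·-2 = 2

0,-1 ; 2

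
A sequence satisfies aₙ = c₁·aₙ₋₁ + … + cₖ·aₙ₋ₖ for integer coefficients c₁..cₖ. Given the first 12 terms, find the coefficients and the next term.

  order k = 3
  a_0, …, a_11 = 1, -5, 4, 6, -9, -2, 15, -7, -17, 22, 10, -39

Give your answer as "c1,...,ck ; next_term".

  a_3 = 0·4 + -1·-5 + 1·1 = 6
  a_4 = 0·6 + -1·4 + 1·-5 = -9
  a_5 = 0·-9 + -1·6 + 1·4 = -2
  a_6 = 0·-2 + -1·-9 + 1·6 = 15
  a_7 = 0·15 + -1·-2 + 1·-9 = -7
  a_8 = 0·-7 + -1·15 + 1·-2 = -17
  a_9 = 0·-17 + -1·-7 + 1·15 = 22
  a_10 = 0·22 + -1·-17 + 1·-7 = 10
  a_11 = 0·10 + -1·22 + 1·-17 = -39
  a_12 = 0·-39 + -1·10 + 1·22 = 12

0,-1,1 ; 12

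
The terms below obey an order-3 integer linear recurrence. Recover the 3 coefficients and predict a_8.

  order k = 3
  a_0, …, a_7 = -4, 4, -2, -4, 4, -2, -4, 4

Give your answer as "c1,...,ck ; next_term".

0,0,1 ; -2

  a_3 = 0·-2 + 0·4 + 1·-4 = -4
  a_4 = 0·-4 + 0·-2 + 1·4 = 4
  a_5 = 0·4 + 0·-4 + 1·-2 = -2
  a_6 = 0·-2 + 0·4 + 1·-4 = -4
  a_7 = 0·-4 + 0·-2 + 1·4 = 4
  a_8 = 0·4 + 0·-4 + 1·-2 = -2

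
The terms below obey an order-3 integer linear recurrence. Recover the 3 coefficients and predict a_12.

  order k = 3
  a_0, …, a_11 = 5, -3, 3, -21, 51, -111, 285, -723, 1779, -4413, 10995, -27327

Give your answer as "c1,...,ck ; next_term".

  a_3 = -2·3 + 0·-3 + -3·5 = -21
  a_4 = -2·-21 + 0·3 + -3·-3 = 51
  a_5 = -2·51 + 0·-21 + -3·3 = -111
  a_6 = -2·-111 + 0·51 + -3·-21 = 285
  a_7 = -2·285 + 0·-111 + -3·51 = -723
  a_8 = -2·-723 + 0·285 + -3·-111 = 1779
  a_9 = -2·1779 + 0·-723 + -3·285 = -4413
  a_10 = -2·-4413 + 0·1779 + -3·-723 = 10995
  a_11 = -2·10995 + 0·-4413 + -3·1779 = -27327
  a_12 = -2·-27327 + 0·10995 + -3·-4413 = 67893

-2,0,-3 ; 67893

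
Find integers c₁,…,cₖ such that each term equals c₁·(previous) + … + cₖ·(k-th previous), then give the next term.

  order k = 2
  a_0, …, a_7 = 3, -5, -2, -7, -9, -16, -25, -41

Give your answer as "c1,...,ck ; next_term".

1,1 ; -66

  a_2 = 1·-5 + 1·3 = -2
  a_3 = 1·-2 + 1·-5 = -7
  a_4 = 1·-7 + 1·-2 = -9
  a_5 = 1·-9 + 1·-7 = -16
  a_6 = 1·-16 + 1·-9 = -25
  a_7 = 1·-25 + 1·-16 = -41
  a_8 = 1·-41 + 1·-25 = -66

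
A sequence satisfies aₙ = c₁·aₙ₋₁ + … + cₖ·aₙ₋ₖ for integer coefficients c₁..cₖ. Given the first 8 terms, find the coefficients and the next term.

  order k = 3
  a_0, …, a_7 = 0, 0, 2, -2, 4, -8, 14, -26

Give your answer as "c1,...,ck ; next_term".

  a_3 = -1·2 + 1·0 + -1·0 = -2
  a_4 = -1·-2 + 1·2 + -1·0 = 4
  a_5 = -1·4 + 1·-2 + -1·2 = -8
  a_6 = -1·-8 + 1·4 + -1·-2 = 14
  a_7 = -1·14 + 1·-8 + -1·4 = -26
  a_8 = -1·-26 + 1·14 + -1·-8 = 48

-1,1,-1 ; 48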